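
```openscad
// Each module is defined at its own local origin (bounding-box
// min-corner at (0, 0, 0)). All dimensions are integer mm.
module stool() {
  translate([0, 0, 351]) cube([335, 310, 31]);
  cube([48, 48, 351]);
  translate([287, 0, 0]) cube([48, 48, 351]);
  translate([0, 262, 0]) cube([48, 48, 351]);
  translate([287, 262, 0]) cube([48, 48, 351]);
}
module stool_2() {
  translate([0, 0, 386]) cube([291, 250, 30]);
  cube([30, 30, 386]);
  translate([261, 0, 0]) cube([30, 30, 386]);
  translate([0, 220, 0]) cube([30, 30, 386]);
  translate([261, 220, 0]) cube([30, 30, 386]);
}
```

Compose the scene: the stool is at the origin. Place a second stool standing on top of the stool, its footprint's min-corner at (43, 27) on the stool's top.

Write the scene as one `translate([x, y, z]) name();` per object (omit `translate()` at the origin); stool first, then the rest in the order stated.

stool();
translate([43, 27, 382]) stool_2();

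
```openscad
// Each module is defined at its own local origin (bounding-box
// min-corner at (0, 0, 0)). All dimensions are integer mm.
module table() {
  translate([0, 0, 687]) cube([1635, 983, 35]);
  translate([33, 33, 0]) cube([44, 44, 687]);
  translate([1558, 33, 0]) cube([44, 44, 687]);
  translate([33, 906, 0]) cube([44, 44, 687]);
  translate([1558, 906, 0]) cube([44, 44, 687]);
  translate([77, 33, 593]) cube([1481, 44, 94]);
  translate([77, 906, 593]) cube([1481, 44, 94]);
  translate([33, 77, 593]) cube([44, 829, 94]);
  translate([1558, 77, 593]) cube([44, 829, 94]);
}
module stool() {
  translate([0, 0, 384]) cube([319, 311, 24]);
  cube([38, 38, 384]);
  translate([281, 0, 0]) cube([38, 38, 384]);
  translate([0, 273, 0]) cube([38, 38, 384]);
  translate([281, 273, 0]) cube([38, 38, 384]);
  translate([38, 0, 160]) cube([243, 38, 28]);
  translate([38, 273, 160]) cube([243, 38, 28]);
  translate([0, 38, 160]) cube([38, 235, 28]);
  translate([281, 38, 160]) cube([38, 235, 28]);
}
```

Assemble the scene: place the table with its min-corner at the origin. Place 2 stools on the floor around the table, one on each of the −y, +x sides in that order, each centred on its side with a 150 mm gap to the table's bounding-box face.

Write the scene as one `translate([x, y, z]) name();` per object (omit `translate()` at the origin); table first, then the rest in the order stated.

table();
translate([658, -461, 0]) stool();
translate([1785, 336, 0]) stool();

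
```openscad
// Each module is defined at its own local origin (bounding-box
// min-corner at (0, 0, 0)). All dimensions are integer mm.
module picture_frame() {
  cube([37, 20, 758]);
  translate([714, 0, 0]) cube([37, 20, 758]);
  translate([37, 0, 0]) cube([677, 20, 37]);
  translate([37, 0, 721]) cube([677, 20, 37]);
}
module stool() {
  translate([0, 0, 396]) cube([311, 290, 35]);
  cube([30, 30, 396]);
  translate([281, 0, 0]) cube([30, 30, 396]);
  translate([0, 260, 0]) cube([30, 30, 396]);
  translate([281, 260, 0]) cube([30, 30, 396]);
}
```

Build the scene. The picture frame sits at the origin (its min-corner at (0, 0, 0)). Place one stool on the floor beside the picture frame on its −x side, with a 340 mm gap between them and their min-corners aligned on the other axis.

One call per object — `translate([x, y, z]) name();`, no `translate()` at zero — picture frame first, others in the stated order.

picture_frame();
translate([-651, 0, 0]) stool();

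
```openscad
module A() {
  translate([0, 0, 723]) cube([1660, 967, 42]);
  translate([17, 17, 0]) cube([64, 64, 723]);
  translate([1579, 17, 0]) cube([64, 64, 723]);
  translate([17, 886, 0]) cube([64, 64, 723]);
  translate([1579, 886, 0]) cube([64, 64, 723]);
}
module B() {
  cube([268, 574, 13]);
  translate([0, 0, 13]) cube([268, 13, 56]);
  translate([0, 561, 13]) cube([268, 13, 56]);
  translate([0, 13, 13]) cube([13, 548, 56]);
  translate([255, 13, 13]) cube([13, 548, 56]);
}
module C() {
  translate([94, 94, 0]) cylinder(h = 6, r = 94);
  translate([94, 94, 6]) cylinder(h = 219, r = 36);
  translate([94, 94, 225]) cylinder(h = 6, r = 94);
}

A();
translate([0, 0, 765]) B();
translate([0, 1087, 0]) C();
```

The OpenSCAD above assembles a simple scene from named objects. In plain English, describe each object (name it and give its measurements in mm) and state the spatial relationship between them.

A is a table: top 1660 mm (x) × 967 mm (y), 42 mm thick, upper face at z = 765 mm, on four 64×64 mm square legs, each inset 17 mm from the nearest pair of top edges, running from z = 0 to the bottom of the top.

B is an open storage box with external size 268×574×69 mm and wall thickness 13 mm (the base is also 13 mm thick). The base covers the whole footprint; the four walls stand on the base, with the y-facing walls full-width and the x-facing walls fitting between their inner faces.

C is a spool: two coaxial disc flanges of radius 94 mm and thickness 6 mm, joined by a core cylinder of radius 36 mm and height 219 mm. The lower flange rests on z = 0 and the three cylinders share a vertical axis.

The open box is on top of the table. The spool is on the floor beside the table on its +y side.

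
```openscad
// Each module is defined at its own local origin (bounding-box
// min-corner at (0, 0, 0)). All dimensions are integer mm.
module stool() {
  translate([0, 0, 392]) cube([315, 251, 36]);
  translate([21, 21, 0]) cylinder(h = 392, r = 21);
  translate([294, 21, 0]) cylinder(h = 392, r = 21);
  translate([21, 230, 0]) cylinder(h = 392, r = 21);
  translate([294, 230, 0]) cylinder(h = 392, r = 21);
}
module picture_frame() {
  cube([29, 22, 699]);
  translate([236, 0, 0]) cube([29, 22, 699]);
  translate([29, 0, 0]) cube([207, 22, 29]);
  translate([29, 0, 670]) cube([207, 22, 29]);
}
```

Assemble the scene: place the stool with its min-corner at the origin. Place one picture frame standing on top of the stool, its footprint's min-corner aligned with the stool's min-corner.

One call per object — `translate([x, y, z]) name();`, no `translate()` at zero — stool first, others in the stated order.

stool();
translate([0, 0, 428]) picture_frame();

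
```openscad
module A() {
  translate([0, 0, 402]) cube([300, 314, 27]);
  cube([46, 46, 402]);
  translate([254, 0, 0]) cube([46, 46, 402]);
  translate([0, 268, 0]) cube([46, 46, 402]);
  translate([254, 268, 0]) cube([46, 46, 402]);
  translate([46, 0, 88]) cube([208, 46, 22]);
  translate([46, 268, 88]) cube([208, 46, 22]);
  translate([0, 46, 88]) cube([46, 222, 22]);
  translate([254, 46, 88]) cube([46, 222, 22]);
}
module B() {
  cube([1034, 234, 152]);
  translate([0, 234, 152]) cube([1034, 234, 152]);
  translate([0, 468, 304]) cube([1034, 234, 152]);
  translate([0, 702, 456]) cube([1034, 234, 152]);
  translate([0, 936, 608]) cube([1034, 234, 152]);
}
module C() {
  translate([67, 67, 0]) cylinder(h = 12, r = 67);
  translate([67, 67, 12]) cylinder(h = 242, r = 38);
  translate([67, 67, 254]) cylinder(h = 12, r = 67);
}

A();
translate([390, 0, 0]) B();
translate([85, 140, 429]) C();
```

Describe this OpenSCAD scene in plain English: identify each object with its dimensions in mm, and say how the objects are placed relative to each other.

A is a four-legged stool. The seat is 300×314 mm, 27 mm thick, top at z = 429 mm. It stands on four square legs, each 46×46 mm in cross-section, from z = 0 to the seat underside, each flush with a corner of the seat. Four stretchers, 46 mm wide and 22 mm tall, connect adjacent legs with their undersides at z = 88 mm, each running between the inner faces of the legs it joins and aligned with the legs' outer faces on the other axis.

B is a straight staircase of 5 solid steps. Each step is 1034 mm wide (x), 234 mm deep (y, the going) and 152 mm tall (the rise). The first step rests on the floor; each subsequent step sits one going further in +y and one rise higher in +z, directly behind and above the previous step with no overlap.

C is a spool: two coaxial disc flanges of radius 67 mm and thickness 12 mm, joined by a core cylinder of radius 38 mm and height 242 mm. The lower flange rests on z = 0 and the three cylinders share a vertical axis.

The staircase is on the floor beside the stool on its +x side. The spool is on top of the stool.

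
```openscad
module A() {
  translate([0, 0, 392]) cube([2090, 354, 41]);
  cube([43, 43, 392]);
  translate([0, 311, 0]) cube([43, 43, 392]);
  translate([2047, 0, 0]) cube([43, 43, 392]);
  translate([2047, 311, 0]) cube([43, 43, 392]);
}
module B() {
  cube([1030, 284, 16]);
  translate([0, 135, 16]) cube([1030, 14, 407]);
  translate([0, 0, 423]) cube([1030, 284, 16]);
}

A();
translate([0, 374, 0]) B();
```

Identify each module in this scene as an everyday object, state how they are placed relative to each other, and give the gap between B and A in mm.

A is a bench. B is an I-beam. The I-beam is on the floor beside the bench on its +y side. The gap between the I-beam and the bench is 20 mm.

The I-beam's nearest face is 20 mm from the bench's +y face.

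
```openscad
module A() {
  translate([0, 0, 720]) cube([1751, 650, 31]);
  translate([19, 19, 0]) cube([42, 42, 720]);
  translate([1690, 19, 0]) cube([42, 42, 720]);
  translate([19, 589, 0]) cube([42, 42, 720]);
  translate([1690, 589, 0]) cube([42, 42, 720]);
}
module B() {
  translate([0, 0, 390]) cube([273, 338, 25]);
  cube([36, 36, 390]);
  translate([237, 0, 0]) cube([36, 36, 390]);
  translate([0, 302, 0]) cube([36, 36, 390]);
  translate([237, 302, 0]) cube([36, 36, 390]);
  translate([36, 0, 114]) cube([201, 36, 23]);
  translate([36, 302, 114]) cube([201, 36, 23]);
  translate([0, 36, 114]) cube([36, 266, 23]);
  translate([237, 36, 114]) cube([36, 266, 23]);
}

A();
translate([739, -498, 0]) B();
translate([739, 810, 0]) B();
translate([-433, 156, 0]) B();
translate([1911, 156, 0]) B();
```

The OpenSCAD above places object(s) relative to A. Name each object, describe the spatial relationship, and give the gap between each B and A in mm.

A is a table. B is a stool. Four stools sit around the table at the −y, +y, −x, +x sides. The gap between each stool and the table is 160 mm.

Each stool's nearest face is 160 mm from the table's bounding box.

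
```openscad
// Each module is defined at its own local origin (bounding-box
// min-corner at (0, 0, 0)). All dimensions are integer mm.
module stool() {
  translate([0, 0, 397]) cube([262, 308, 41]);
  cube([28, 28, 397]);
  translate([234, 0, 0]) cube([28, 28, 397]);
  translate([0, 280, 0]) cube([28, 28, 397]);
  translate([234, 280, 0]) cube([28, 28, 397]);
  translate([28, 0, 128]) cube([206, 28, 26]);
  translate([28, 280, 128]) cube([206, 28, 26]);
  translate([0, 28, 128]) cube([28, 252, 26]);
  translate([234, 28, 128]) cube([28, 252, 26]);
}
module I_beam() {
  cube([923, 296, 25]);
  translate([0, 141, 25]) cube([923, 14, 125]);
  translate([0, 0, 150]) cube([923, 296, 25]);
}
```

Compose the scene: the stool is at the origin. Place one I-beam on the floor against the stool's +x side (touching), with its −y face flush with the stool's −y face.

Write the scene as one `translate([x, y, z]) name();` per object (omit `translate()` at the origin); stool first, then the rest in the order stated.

stool();
translate([262, 0, 0]) I_beam();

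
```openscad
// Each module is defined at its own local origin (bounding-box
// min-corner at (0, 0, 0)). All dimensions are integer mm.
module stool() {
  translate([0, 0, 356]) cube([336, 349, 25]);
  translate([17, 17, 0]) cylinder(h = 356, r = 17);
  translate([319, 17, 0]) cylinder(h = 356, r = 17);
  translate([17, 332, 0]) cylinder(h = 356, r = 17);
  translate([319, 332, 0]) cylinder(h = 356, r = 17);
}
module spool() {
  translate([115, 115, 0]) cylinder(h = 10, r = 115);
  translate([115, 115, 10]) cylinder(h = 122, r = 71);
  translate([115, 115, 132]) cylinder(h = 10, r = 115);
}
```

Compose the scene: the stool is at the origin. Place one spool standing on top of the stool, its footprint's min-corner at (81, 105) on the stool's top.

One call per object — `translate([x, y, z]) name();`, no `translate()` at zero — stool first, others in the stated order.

stool();
translate([81, 105, 381]) spool();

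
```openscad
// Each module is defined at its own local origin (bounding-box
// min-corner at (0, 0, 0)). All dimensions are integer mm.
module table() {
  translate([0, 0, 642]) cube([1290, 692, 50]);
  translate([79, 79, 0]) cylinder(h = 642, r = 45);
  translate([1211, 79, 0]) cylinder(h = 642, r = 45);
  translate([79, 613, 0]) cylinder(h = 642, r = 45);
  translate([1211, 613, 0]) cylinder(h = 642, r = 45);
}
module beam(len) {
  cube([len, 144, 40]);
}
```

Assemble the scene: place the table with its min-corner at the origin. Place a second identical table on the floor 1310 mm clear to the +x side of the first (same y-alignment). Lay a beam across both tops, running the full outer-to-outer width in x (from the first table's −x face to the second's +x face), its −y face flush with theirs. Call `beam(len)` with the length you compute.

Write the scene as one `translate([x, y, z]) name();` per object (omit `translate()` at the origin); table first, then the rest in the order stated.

table();
translate([2600, 0, 0]) table();
translate([0, 0, 692]) beam(3890);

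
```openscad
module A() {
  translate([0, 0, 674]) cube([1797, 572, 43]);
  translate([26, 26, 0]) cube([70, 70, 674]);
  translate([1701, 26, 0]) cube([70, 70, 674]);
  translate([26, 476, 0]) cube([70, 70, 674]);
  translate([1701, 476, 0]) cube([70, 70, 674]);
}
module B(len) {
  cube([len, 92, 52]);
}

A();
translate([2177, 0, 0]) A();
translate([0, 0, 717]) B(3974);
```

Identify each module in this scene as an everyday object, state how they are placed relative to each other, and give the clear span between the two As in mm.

A is a table. B is a beam. A beam spans the tops of two tables. The clear span between the two tables is 380 mm.

Second table starts at x = 2177; first ends at x = 1797; clear span = 2177 − 1797 = 380 mm.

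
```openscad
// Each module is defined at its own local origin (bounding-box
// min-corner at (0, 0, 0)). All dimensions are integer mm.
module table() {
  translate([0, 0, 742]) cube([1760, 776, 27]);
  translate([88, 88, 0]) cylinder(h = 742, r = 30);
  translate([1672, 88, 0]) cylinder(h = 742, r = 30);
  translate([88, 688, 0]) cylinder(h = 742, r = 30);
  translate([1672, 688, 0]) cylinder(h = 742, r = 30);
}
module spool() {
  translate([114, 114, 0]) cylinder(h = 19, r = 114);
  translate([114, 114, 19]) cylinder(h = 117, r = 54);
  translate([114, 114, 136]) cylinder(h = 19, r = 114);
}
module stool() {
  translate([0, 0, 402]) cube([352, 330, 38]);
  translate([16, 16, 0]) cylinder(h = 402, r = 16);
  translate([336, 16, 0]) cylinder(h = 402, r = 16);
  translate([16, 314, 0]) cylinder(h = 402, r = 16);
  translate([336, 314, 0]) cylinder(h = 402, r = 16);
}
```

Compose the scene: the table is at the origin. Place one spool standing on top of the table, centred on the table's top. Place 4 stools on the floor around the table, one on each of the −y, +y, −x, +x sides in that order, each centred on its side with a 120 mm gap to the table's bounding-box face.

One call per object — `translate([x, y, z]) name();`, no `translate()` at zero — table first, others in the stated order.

table();
translate([766, 274, 769]) spool();
translate([704, -450, 0]) stool();
translate([704, 896, 0]) stool();
translate([-472, 223, 0]) stool();
translate([1880, 223, 0]) stool();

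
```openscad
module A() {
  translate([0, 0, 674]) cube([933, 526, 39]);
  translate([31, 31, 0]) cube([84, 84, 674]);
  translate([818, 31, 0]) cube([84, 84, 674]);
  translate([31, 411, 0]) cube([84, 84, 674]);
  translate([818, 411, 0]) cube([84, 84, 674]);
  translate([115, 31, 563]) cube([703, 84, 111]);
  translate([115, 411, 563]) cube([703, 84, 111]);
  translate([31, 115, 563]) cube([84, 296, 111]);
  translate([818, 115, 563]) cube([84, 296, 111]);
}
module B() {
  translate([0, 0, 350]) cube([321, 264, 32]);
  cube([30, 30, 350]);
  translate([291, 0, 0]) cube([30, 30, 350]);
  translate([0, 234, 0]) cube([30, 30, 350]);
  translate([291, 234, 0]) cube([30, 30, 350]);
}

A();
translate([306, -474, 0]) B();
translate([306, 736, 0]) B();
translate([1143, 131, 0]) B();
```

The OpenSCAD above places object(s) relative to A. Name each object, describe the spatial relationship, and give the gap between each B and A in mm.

Each stool's nearest face is 210 mm from the table's bounding box.

A is a table. B is a stool. Three stools sit around the table at the −y, +y, +x sides. The gap between each stool and the table is 210 mm.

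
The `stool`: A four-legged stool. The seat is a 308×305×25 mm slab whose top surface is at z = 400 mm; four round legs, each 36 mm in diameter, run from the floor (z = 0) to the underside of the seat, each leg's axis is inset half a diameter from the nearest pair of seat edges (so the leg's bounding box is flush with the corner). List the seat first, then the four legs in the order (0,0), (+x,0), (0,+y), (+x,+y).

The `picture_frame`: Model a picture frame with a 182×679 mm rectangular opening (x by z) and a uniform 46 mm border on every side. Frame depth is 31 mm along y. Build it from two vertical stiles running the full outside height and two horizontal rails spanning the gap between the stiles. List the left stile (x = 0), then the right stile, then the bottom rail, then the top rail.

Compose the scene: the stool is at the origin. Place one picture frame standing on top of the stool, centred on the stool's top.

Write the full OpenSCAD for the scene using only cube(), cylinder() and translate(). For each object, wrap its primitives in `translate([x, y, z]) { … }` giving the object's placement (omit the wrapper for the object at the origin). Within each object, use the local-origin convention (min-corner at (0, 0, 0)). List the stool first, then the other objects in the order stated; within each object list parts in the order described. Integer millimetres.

translate([0, 0, 375]) cube([308, 305, 25]);
translate([18, 18, 0]) cylinder(h = 375, r = 18);
translate([290, 18, 0]) cylinder(h = 375, r = 18);
translate([18, 287, 0]) cylinder(h = 375, r = 18);
translate([290, 287, 0]) cylinder(h = 375, r = 18);
translate([17, 137, 400]) {
  cube([46, 31, 771]);
  translate([228, 0, 0]) cube([46, 31, 771]);
  translate([46, 0, 0]) cube([182, 31, 46]);
  translate([46, 0, 725]) cube([182, 31, 46]);
}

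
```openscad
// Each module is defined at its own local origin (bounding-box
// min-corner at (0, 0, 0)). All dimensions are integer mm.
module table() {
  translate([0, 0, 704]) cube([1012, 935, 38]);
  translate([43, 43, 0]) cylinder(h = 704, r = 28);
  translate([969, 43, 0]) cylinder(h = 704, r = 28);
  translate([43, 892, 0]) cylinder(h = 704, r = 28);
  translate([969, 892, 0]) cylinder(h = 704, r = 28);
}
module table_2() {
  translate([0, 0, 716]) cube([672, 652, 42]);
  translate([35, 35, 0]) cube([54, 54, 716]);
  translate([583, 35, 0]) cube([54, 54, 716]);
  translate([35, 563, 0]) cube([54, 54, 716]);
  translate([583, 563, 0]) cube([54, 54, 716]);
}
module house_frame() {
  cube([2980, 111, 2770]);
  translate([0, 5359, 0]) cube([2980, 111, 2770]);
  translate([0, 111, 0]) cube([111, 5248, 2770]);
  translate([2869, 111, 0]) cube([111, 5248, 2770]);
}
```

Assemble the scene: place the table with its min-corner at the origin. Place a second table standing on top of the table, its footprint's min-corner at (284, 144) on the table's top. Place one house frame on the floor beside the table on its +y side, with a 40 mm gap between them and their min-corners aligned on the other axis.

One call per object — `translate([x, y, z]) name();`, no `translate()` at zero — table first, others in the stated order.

table();
translate([284, 144, 742]) table_2();
translate([0, 975, 0]) house_frame();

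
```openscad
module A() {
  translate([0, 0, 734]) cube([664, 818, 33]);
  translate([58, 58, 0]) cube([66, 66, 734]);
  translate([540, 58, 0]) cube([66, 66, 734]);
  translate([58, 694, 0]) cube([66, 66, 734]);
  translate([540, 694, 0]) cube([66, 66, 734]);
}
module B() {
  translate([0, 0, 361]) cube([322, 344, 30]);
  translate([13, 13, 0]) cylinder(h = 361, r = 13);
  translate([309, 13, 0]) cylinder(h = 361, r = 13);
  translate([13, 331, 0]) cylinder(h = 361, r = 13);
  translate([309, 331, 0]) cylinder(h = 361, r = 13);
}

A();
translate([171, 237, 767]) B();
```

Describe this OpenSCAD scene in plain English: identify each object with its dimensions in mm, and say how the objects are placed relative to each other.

A is a table: top 664 mm (x) × 818 mm (y), 33 mm thick, upper face at z = 767 mm, on four 66×66 mm square legs, each inset 58 mm from the nearest pair of top edges, running from z = 0 to the bottom of the top.

B is a simple wooden stool: a rectangular seat 322 mm (x) by 344 mm (y), 30 mm thick, top face at z = 391 mm, on four round legs, each 26 mm in diameter. The legs rest on z = 0, each leg's axis is inset half a diameter from the nearest pair of seat edges (so the leg's bounding box is flush with the corner).

The stool is on top of the table, centred.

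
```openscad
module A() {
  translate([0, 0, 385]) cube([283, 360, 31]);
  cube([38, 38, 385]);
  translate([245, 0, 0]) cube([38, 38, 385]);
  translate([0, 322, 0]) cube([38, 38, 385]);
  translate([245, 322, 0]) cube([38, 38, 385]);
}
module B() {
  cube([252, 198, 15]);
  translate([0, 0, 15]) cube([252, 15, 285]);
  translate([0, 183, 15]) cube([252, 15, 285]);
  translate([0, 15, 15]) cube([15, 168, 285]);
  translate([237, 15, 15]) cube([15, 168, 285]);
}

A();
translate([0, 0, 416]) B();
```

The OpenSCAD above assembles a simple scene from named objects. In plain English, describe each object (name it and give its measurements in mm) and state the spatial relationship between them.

A is a simple wooden stool: a rectangular seat 283 mm (x) by 360 mm (y), 31 mm thick, top face at z = 416 mm, on four square legs, each 38×38 mm in cross-section. The legs rest on z = 0, each flush with a corner of the seat.

B is an open-topped rectangular box: outside dimensions 252×198×300 mm, with a uniform wall and base thickness of 15 mm. The base is a full 252×198 slab on the floor; four walls sit on top of the base. The front and back walls (the −y and +y sides) span the full width; the two side walls fit between them.

The open box is on top of the stool.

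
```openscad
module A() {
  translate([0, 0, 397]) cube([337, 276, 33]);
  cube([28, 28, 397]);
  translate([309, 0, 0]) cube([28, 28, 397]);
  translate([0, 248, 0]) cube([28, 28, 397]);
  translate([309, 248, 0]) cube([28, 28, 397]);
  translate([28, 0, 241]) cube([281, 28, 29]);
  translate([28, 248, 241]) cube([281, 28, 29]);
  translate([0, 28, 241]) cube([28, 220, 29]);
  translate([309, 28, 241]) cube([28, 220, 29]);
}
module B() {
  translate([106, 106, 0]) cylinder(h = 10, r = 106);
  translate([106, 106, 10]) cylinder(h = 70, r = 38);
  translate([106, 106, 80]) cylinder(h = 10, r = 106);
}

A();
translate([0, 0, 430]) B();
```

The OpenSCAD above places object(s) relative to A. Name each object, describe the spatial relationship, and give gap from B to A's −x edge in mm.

A is a stool. B is a spool. The spool is on top of the stool. The gap from the spool to the stool's −x edge is 0 mm.

The spool's min-x is at 0; the stool's min-x is 0; gap = 0 mm.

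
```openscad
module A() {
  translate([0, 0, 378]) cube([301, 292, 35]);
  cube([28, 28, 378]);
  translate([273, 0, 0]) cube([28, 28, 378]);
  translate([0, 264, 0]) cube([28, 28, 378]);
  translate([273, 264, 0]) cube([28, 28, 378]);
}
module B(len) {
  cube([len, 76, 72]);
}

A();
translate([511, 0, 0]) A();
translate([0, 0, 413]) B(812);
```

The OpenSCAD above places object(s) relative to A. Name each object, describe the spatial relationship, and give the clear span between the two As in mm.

Second stool starts at x = 511; first ends at x = 301; clear span = 511 − 301 = 210 mm.

A is a stool. B is a beam. A beam spans the tops of two stools. The clear span between the two stools is 210 mm.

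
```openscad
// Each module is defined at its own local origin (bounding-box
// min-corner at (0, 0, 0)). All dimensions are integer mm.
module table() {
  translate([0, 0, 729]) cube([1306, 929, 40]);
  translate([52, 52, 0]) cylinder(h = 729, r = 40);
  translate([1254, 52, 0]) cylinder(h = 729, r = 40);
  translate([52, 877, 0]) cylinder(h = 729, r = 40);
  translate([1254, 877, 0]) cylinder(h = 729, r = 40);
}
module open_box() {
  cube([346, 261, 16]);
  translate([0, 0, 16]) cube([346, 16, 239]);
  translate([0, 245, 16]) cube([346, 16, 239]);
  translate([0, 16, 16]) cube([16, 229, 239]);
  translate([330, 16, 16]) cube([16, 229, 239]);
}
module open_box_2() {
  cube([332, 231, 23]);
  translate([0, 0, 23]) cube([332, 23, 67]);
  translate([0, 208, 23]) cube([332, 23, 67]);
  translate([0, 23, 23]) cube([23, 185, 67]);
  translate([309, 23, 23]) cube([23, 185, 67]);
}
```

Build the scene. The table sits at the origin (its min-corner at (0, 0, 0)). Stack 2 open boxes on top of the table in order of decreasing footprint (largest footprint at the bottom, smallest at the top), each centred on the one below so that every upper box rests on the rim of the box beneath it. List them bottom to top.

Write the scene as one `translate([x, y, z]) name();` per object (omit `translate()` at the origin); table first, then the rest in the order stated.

table();
translate([480, 334, 769]) open_box();
translate([487, 349, 1024]) open_box_2();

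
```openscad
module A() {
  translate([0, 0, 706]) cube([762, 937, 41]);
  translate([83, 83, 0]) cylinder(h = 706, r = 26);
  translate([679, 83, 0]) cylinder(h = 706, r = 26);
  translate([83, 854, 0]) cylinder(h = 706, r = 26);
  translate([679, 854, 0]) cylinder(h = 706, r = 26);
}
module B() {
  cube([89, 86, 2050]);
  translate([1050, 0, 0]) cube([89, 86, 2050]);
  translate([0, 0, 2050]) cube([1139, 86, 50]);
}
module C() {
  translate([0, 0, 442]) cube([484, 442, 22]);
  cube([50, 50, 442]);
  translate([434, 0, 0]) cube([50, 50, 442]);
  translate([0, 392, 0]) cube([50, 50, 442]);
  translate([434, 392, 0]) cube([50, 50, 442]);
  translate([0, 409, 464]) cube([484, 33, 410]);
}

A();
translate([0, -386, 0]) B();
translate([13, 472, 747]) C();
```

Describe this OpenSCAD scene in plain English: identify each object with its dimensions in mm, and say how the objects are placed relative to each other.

A is a rectangular dining table. The top is 762×937×41 mm with its upper surface at z = 747 mm. It stands on four round legs of 52 mm diameter, each leg's bounding box inset 57 mm from the nearest pair of top edges, running from the floor to the underside of the top.

B is a rectangular door frame: two vertical jambs of 89×86 mm section, 2050 mm tall, with a clear opening 961 mm wide between their inner faces. A header 50 mm tall and 86 mm deep lies on top of the jambs and spans the full outside width.

C is a chair: 484×442 mm seat, 22 mm thick, top at z = 464 mm, on four 50 mm square corner legs flush with the seat edges. A 33 mm thick backrest slab spans the full seat width, extending 410 mm above the seat top, its back face flush with the seat's +y edge.

The door frame is on the floor beside the table on its −y side. The chair is on top of the table.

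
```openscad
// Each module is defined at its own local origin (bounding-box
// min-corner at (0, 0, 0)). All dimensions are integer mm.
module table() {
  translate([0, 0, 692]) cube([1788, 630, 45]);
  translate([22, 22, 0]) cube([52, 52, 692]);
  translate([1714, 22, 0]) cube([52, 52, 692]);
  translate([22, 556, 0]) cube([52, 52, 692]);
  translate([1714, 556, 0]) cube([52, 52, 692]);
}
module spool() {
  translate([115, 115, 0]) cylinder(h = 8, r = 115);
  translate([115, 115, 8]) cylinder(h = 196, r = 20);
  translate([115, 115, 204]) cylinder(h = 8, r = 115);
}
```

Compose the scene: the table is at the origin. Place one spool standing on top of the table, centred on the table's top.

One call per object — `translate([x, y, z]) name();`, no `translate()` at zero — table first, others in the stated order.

table();
translate([779, 200, 737]) spool();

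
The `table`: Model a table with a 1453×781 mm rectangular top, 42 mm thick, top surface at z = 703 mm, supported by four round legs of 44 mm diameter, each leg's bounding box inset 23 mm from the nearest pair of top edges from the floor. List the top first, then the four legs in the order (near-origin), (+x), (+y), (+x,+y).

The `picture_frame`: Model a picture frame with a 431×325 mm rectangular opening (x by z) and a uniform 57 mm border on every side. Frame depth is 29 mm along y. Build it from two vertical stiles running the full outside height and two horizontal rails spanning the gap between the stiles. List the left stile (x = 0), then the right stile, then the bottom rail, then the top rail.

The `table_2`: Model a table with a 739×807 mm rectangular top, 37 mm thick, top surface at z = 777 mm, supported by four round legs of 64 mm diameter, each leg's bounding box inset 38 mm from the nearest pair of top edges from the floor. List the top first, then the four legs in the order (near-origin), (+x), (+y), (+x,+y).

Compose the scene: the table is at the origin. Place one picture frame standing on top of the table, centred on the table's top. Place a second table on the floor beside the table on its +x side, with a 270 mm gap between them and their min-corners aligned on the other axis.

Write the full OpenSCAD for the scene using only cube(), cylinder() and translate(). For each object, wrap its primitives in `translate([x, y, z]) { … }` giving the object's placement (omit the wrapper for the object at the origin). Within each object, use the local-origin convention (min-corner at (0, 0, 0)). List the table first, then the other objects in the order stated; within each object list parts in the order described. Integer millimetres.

translate([0, 0, 661]) cube([1453, 781, 42]);
translate([45, 45, 0]) cylinder(h = 661, r = 22);
translate([1408, 45, 0]) cylinder(h = 661, r = 22);
translate([45, 736, 0]) cylinder(h = 661, r = 22);
translate([1408, 736, 0]) cylinder(h = 661, r = 22);
translate([454, 376, 703]) {
  cube([57, 29, 439]);
  translate([488, 0, 0]) cube([57, 29, 439]);
  translate([57, 0, 0]) cube([431, 29, 57]);
  translate([57, 0, 382]) cube([431, 29, 57]);
}
translate([1723, 0, 0]) {
  translate([0, 0, 740]) cube([739, 807, 37]);
  translate([70, 70, 0]) cylinder(h = 740, r = 32);
  translate([669, 70, 0]) cylinder(h = 740, r = 32);
  translate([70, 737, 0]) cylinder(h = 740, r = 32);
  translate([669, 737, 0]) cylinder(h = 740, r = 32);
}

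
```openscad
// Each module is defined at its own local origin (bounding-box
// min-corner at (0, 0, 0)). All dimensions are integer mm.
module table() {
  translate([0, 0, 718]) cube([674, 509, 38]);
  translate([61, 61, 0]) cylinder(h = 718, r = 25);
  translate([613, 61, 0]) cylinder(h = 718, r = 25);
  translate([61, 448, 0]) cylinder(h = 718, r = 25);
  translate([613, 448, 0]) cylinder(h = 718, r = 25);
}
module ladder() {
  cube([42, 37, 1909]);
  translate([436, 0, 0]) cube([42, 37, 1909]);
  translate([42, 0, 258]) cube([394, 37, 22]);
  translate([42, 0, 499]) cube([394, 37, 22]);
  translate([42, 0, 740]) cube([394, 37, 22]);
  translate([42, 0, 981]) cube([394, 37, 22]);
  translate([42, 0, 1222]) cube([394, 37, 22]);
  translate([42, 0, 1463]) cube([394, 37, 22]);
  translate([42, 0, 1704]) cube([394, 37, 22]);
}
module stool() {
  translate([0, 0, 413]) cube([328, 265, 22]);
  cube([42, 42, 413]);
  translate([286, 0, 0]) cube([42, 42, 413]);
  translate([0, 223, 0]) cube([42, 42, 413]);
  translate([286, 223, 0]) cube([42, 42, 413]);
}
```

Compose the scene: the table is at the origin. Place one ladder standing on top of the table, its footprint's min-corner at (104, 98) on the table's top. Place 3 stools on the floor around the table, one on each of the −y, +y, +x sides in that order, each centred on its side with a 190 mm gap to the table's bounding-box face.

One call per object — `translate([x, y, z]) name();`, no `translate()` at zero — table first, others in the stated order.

table();
translate([104, 98, 756]) ladder();
translate([173, -455, 0]) stool();
translate([173, 699, 0]) stool();
translate([864, 122, 0]) stool();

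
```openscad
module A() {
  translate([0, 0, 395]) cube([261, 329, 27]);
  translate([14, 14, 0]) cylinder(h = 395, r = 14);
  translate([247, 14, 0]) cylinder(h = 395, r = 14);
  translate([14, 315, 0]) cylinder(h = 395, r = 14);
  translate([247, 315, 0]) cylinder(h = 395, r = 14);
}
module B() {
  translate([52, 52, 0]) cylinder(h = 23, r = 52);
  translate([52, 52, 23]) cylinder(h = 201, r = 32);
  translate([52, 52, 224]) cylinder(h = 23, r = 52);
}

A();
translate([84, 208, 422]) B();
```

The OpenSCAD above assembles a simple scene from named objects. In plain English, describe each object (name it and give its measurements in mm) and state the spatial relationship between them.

A is a four-legged stool. The seat is 261×329 mm, 27 mm thick, top at z = 422 mm. It stands on four round legs, each 28 mm in diameter, from z = 0 to the seat underside, each leg's axis is inset half a diameter from the nearest pair of seat edges (so the leg's bounding box is flush with the corner).

B is a spool: two coaxial disc flanges of radius 52 mm and thickness 23 mm, joined by a core cylinder of radius 32 mm and height 201 mm. The lower flange rests on z = 0 and the three cylinders share a vertical axis.

The spool is on top of the stool.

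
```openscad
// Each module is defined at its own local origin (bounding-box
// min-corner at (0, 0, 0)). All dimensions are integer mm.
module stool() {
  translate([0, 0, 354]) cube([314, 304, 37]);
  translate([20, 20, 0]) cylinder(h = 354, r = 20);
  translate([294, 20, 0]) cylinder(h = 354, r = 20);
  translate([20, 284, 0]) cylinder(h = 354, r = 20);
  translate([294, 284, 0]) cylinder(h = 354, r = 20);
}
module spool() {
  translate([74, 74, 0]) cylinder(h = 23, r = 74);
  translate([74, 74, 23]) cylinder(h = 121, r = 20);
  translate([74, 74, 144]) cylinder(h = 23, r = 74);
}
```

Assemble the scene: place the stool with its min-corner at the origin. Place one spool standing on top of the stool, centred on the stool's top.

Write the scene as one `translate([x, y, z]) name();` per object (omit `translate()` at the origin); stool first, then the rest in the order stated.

stool();
translate([83, 78, 391]) spool();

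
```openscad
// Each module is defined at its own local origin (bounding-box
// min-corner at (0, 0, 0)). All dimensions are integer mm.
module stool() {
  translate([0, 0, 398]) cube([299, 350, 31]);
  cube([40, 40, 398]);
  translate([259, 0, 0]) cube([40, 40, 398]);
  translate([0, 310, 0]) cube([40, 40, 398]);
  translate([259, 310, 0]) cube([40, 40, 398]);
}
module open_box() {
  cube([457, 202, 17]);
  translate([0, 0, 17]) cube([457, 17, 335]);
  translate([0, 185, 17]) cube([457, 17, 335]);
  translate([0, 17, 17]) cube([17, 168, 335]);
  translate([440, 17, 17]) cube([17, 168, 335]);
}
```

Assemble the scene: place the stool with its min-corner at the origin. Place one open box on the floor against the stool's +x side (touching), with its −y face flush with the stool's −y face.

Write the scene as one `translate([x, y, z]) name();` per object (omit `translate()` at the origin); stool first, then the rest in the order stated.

stool();
translate([299, 0, 0]) open_box();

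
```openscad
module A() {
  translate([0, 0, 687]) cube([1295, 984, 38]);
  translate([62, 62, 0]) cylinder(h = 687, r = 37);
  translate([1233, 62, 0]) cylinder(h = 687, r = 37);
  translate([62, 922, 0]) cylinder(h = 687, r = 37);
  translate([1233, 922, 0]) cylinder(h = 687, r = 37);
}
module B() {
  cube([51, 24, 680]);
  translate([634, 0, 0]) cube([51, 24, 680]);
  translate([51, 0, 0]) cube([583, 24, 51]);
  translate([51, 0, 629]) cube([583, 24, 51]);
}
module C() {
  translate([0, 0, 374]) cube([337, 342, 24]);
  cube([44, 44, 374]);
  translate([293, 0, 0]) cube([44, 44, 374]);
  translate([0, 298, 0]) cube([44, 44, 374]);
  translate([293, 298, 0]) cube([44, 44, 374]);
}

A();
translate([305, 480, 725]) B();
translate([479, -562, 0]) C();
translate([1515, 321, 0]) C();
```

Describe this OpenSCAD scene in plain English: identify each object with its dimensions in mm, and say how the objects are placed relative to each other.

A is a rectangular dining table. The top is 1295×984×38 mm with its upper surface at z = 725 mm. It stands on four round legs of 74 mm diameter, each leg's bounding box inset 25 mm from the nearest pair of top edges, running from the floor to the underside of the top.

B is a picture frame with a 583×578 mm rectangular opening (x by z) and a uniform 51 mm border on every side. Frame depth is 24 mm along y. It is built from two vertical stiles running the full outside height and two horizontal rails spanning the gap between the stiles.

C is a four-legged stool. The seat is 337×342 mm, 24 mm thick, top at z = 398 mm. It stands on four square legs, each 44×44 mm in cross-section, from z = 0 to the seat underside, each flush with a corner of the seat.

The picture frame is on top of the table, centred. Two stools sit around the table at the −y, +x sides.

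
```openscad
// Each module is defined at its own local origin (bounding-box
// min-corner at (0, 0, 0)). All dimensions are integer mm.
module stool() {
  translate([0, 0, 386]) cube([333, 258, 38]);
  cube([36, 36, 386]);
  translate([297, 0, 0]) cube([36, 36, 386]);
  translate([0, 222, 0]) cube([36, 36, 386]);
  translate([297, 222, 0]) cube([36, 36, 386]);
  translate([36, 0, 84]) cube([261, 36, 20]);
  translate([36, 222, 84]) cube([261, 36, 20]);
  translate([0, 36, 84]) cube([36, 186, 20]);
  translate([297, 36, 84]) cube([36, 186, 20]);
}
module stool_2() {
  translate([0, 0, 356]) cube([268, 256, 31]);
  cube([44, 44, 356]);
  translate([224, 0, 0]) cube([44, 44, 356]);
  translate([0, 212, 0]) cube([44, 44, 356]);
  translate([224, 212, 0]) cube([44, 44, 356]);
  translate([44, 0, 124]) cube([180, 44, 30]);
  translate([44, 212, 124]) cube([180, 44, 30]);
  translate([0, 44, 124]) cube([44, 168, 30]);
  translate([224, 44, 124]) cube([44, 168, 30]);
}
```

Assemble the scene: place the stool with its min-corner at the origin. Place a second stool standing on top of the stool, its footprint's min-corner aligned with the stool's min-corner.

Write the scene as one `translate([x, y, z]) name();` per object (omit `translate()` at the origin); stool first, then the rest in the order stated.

stool();
translate([0, 0, 424]) stool_2();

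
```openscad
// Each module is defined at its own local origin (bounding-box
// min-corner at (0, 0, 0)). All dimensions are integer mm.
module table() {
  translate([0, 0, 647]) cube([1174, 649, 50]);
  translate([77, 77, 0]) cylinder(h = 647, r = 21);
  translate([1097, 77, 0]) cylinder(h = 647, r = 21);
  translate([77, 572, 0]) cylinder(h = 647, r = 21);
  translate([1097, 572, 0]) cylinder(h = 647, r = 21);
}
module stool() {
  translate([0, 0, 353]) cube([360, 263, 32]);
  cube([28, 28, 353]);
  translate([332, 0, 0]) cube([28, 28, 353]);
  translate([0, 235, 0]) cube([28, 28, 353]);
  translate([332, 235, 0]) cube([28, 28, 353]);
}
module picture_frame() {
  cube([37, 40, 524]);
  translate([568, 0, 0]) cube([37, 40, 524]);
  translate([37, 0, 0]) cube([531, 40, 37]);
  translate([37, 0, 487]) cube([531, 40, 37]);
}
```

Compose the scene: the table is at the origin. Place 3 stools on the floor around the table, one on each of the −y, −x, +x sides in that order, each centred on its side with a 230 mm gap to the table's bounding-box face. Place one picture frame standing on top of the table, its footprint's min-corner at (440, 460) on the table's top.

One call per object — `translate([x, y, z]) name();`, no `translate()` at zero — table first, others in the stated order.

table();
translate([407, -493, 0]) stool();
translate([-590, 193, 0]) stool();
translate([1404, 193, 0]) stool();
translate([440, 460, 697]) picture_frame();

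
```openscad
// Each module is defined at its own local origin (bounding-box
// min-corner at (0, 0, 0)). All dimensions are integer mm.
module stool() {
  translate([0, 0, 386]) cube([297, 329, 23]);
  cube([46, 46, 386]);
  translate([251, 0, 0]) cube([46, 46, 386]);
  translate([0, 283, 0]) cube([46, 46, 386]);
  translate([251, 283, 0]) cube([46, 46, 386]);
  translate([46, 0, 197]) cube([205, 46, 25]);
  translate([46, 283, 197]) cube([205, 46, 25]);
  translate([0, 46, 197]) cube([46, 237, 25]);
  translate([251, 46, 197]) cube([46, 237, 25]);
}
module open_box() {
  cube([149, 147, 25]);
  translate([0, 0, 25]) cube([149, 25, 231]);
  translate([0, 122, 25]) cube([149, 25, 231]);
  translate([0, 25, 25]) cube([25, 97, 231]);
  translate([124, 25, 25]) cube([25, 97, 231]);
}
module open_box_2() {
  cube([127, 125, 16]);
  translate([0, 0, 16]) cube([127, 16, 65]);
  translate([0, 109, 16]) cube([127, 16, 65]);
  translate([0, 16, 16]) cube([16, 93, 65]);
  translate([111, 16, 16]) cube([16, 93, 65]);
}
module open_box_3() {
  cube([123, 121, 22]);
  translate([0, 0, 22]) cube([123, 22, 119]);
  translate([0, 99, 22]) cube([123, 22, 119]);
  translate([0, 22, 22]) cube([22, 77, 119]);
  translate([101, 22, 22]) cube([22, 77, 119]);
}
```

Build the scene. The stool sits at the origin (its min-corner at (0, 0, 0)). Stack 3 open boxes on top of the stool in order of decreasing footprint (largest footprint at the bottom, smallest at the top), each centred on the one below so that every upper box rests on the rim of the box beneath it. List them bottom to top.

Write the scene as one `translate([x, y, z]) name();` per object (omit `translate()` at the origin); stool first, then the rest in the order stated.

stool();
translate([74, 91, 409]) open_box();
translate([85, 102, 665]) open_box_2();
translate([87, 104, 746]) open_box_3();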